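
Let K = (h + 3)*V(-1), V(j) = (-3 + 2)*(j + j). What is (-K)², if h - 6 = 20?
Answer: 3364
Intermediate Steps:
h = 26 (h = 6 + 20 = 26)
V(j) = -2*j
K = 58 (K = (26 + 3)*(-2*(-1)) = 29*2 = 58)
(-K)² = (-1*58)² = (-58)² = 3364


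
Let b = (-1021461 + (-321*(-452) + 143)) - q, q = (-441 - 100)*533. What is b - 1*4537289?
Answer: -5125162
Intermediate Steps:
q = -288353 (q = -541*533 = -288353)
b = -587873 (b = (-1021461 + (-321*(-452) + 143)) - 1*(-288353) = (-1021461 + (145092 + 143)) + 288353 = (-1021461 + 145235) + 288353 = -876226 + 288353 = -587873)
b - 1*4537289 = -587873 - 1*4537289 = -587873 - 4537289 = -5125162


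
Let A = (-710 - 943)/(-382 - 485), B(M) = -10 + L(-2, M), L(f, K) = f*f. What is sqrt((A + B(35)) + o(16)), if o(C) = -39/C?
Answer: I*sqrt(30199)/68 ≈ 2.5556*I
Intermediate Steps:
L(f, K) = f**2
B(M) = -6 (B(M) = -10 + (-2)**2 = -10 + 4 = -6)
A = 551/289 (A = -1653/(-867) = -1653*(-1/867) = 551/289 ≈ 1.9066)
sqrt((A + B(35)) + o(16)) = sqrt((551/289 - 6) - 39/16) = sqrt(-1183/289 - 39*1/16) = sqrt(-1183/289 - 39/16) = sqrt(-30199/4624) = I*sqrt(30199)/68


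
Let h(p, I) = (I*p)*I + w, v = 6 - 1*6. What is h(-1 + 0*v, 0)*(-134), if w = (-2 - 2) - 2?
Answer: 804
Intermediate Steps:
v = 0 (v = 6 - 6 = 0)
w = -6 (w = -4 - 2 = -6)
h(p, I) = -6 + p*I² (h(p, I) = (I*p)*I - 6 = p*I² - 6 = -6 + p*I²)
h(-1 + 0*v, 0)*(-134) = (-6 + (-1 + 0*0)*0²)*(-134) = (-6 + (-1 + 0)*0)*(-134) = (-6 - 1*0)*(-134) = (-6 + 0)*(-134) = -6*(-134) = 804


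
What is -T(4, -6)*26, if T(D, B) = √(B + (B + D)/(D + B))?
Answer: -26*I*√5 ≈ -58.138*I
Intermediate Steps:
T(D, B) = √(1 + B) (T(D, B) = √(B + (B + D)/(B + D)) = √(B + 1) = √(1 + B))
-T(4, -6)*26 = -√((-6 + 4 - 6*(-6 + 4))/(-6 + 4))*26 = -√((-6 + 4 - 6*(-2))/(-2))*26 = -√(-(-6 + 4 + 12)/2)*26 = -√(-½*10)*26 = -√(-5)*26 = -I*√5*26 = -26*I*√5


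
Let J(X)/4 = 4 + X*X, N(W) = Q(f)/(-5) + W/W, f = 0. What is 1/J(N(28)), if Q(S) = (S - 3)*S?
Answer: 1/20 ≈ 0.050000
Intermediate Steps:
Q(S) = S*(-3 + S) (Q(S) = (-3 + S)*S = S*(-3 + S))
N(W) = 1 (N(W) = (0*(-3 + 0))/(-5) + W/W = (0*(-3))*(-1/5) + 1 = 0*(-1/5) + 1 = 0 + 1 = 1)
J(X) = 16 + 4*X**2 (J(X) = 4*(4 + X*X) = 4*(4 + X**2) = 16 + 4*X**2)
1/J(N(28)) = 1/(16 + 4*1**2) = 1/(16 + 4*1) = 1/(16 + 4) = 1/20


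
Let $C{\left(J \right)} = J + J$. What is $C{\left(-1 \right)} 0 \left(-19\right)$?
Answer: $0$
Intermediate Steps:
$C{\left(J \right)} = 2 J$
$C{\left(-1 \right)} 0 \left(-19\right) = 2 \left(-1\right) 0 \left(-19\right) = \left(-2\right) 0 \left(-19\right) = 0 \left(-19\right) = 0$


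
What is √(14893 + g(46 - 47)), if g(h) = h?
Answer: 2*√3723 ≈ 122.03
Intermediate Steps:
√(14893 + g(46 - 47)) = √(14893 + (46 - 47)) = √(14893 - 1) = √14892 = 2*√3723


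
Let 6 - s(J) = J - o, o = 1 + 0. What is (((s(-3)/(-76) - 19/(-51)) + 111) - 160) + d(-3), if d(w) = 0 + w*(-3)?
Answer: -77053/1938 ≈ -39.759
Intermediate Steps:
o = 1
s(J) = 7 - J (s(J) = 6 - (J - 1*1) = 6 - (J - 1) = 6 - (-1 + J) = 6 + (1 - J) = 7 - J)
d(w) = -3*w (d(w) = 0 - 3*w = -3*w)
(((s(-3)/(-76) - 19/(-51)) + 111) - 160) + d(-3) = ((((7 - 1*(-3))/(-76) - 19/(-51)) + 111) - 160) - 3*(-3) = ((((7 + 3)*(-1/76) - 19*(-1/51)) + 111) - 160) + 9 = (((10*(-1/76) + 19/51) + 111) - 160) + 9 = (((-5/38 + 19/51) + 111) - 160) + 9 = ((467/1938 + 111) - 160) + 9 = (215585/1938 - 160) + 9 = -94495/1938 + 9 = -77053/1938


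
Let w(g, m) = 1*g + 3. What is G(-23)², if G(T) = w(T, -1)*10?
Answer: 40000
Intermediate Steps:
w(g, m) = 3 + g (w(g, m) = g + 3 = 3 + g)
G(T) = 30 + 10*T (G(T) = (3 + T)*10 = 30 + 10*T)
G(-23)² = (30 + 10*(-23))² = (30 - 230)² = (-200)² = 40000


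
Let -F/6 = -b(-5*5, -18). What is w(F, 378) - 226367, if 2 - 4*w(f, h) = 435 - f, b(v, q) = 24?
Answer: -905757/4 ≈ -2.2644e+5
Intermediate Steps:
F = 144 (F = -(-6)*24 = -6*(-24) = 144)
w(f, h) = -433/4 + f/4 (w(f, h) = ½ - (435 - f)/4 = ½ + (-435/4 + f/4) = -433/4 + f/4)
w(F, 378) - 226367 = (-433/4 + (¼)*144) - 226367 = (-433/4 + 36) - 226367 = -289/4 - 226367 = -905757/4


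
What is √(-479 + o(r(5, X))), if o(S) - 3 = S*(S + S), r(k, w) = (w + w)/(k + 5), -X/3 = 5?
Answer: I*√458 ≈ 21.401*I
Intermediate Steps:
X = -15 (X = -3*5 = -15)
r(k, w) = 2*w/(5 + k) (r(k, w) = (2*w)/(5 + k) = 2*w/(5 + k))
o(S) = 3 + 2*S² (o(S) = 3 + S*(S + S) = 3 + S*(2*S) = 3 + 2*S²)
√(-479 + o(r(5, X))) = √(-479 + (3 + 2*(2*(-15)/(5 + 5))²)) = √(-479 + (3 + 2*(2*(-15)/10)²)) = √(-479 + (3 + 2*(2*(-15)*(⅒))²)) = √(-479 + (3 + 2*(-3)²)) = √(-479 + (3 + 2*9)) = √(-479 + (3 + 18)) = √(-479 + 21) = √(-458) = I*√458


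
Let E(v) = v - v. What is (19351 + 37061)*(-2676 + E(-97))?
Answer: -150958512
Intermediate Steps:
E(v) = 0
(19351 + 37061)*(-2676 + E(-97)) = (19351 + 37061)*(-2676 + 0) = 56412*(-2676) = -150958512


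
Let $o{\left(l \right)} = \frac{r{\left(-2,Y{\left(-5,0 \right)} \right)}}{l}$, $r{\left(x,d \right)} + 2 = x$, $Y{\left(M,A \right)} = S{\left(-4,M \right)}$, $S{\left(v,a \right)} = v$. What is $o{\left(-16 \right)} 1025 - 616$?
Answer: $- \frac{1439}{4} \approx -359.75$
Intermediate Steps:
$Y{\left(M,A \right)} = -4$
$r{\left(x,d \right)} = -2 + x$
$o{\left(l \right)} = - \frac{4}{l}$ ($o{\left(l \right)} = \frac{-2 - 2}{l} = - \frac{4}{l}$)
$o{\left(-16 \right)} 1025 - 616 = - \frac{4}{-16} \cdot 1025 - 616 = \left(-4\right) \left(- \frac{1}{16}\right) 1025 - 616 = \frac{1}{4} \cdot 1025 - 616 = \frac{1025}{4} - 616 = - \frac{1439}{4}$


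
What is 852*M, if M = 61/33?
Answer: 17324/11 ≈ 1574.9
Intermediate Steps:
M = 61/33 (M = 61*(1/33) = 61/33 ≈ 1.8485)
852*M = 852*(61/33) = 17324/11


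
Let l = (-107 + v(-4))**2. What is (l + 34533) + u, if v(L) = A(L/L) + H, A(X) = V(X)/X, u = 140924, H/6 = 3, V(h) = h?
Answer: 183201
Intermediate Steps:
H = 18 (H = 6*3 = 18)
A(X) = 1 (A(X) = X/X = 1)
v(L) = 19 (v(L) = 1 + 18 = 19)
l = 7744 (l = (-107 + 19)**2 = (-88)**2 = 7744)
(l + 34533) + u = (7744 + 34533) + 140924 = 42277 + 140924 = 183201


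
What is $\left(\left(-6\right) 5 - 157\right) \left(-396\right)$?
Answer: $74052$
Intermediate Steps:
$\left(\left(-6\right) 5 - 157\right) \left(-396\right) = \left(-30 - 157\right) \left(-396\right) = \left(-187\right) \left(-396\right) = 74052$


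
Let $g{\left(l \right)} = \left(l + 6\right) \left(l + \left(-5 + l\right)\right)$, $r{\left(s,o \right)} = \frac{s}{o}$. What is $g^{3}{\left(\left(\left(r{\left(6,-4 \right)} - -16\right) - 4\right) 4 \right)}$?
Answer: $54526169088$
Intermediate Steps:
$g{\left(l \right)} = \left(-5 + 2 l\right) \left(6 + l\right)$ ($g{\left(l \right)} = \left(6 + l\right) \left(-5 + 2 l\right) = \left(-5 + 2 l\right) \left(6 + l\right)$)
$g^{3}{\left(\left(\left(r{\left(6,-4 \right)} - -16\right) - 4\right) 4 \right)} = \left(-30 + 2 \left(\left(\left(\frac{6}{-4} - -16\right) - 4\right) 4\right)^{2} + 7 \left(\left(\frac{6}{-4} - -16\right) - 4\right) 4\right)^{3} = \left(-30 + 2 \left(\left(\left(6 \left(- \frac{1}{4}\right) + 16\right) - 4\right) 4\right)^{2} + 7 \left(\left(6 \left(- \frac{1}{4}\right) + 16\right) - 4\right) 4\right)^{3} = \left(-30 + 2 \left(\left(\left(- \frac{3}{2} + 16\right) - 4\right) 4\right)^{2} + 7 \left(\left(- \frac{3}{2} + 16\right) - 4\right) 4\right)^{3} = \left(-30 + 2 \left(\left(\frac{29}{2} - 4\right) 4\right)^{2} + 7 \left(\frac{29}{2} - 4\right) 4\right)^{3} = \left(-30 + 2 \left(\frac{21}{2} \cdot 4\right)^{2} + 7 \cdot \frac{21}{2} \cdot 4\right)^{3} = \left(-30 + 2 \cdot 42^{2} + 7 \cdot 42\right)^{3} = \left(-30 + 2 \cdot 1764 + 294\right)^{3} = \left(-30 + 3528 + 294\right)^{3} = 3792^{3} = 54526169088$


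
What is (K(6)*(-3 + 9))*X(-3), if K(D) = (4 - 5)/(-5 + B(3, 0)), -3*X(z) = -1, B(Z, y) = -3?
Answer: ¼ ≈ 0.25000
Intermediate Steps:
X(z) = ⅓ (X(z) = -⅓*(-1) = ⅓)
K(D) = ⅛ (K(D) = (4 - 5)/(-5 - 3) = -1/(-8) = -1*(-⅛) = ⅛)
(K(6)*(-3 + 9))*X(-3) = ((-3 + 9)/8)*(⅓) = ((⅛)*6)*(⅓) = (¾)*(⅓) = ¼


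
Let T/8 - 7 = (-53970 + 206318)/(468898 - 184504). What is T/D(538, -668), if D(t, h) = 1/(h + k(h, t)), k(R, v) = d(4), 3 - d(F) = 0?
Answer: -5700661960/142197 ≈ -40090.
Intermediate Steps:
d(F) = 3 (d(F) = 3 - 1*0 = 3 + 0 = 3)
k(R, v) = 3
D(t, h) = 1/(3 + h) (D(t, h) = 1/(h + 3) = 1/(3 + h))
T = 8572424/142197 (T = 56 + 8*((-53970 + 206318)/(468898 - 184504)) = 56 + 8*(152348/284394) = 56 + 8*(152348*(1/284394)) = 56 + 8*(76174/142197) = 56 + 609392/142197 = 8572424/142197 ≈ 60.286)
T/D(538, -668) = 8572424/(142197*(1/(3 - 668))) = 8572424/(142197*(1/(-665))) = 8572424/(142197*(-1/665)) = (8572424/142197)*(-665) = -5700661960/142197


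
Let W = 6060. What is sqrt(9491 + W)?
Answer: sqrt(15551) ≈ 124.70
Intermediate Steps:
sqrt(9491 + W) = sqrt(9491 + 6060) = sqrt(15551)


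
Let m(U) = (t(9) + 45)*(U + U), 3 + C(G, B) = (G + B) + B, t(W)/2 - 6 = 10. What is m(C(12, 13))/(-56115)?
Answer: -1078/11223 ≈ -0.096053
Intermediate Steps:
t(W) = 32 (t(W) = 12 + 2*10 = 12 + 20 = 32)
C(G, B) = -3 + G + 2*B (C(G, B) = -3 + ((G + B) + B) = -3 + ((B + G) + B) = -3 + (G + 2*B) = -3 + G + 2*B)
m(U) = 154*U (m(U) = (32 + 45)*(U + U) = 77*(2*U) = 154*U)
m(C(12, 13))/(-56115) = (154*(-3 + 12 + 2*13))/(-56115) = (154*(-3 + 12 + 26))*(-1/56115) = (154*35)*(-1/56115) = 5390*(-1/56115) = -1078/11223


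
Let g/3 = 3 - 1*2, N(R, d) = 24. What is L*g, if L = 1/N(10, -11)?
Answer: ⅛ ≈ 0.12500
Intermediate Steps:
g = 3 (g = 3*(3 - 1*2) = 3*(3 - 2) = 3*1 = 3)
L = 1/24 ≈ 0.041667
L*g = (1/24)*3 = ⅛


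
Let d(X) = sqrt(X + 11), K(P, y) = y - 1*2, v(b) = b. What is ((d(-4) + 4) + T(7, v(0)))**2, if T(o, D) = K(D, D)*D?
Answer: (4 + sqrt(7))**2 ≈ 44.166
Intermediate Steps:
K(P, y) = -2 + y (K(P, y) = y - 2 = -2 + y)
d(X) = sqrt(11 + X)
T(o, D) = D*(-2 + D) (T(o, D) = (-2 + D)*D = D*(-2 + D))
((d(-4) + 4) + T(7, v(0)))**2 = ((sqrt(11 - 4) + 4) + 0*(-2 + 0))**2 = ((sqrt(7) + 4) + 0*(-2))**2 = ((4 + sqrt(7)) + 0)**2 = (4 + sqrt(7))**2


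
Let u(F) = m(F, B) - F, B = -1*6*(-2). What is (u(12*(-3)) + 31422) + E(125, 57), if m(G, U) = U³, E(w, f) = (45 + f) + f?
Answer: 33345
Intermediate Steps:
E(w, f) = 45 + 2*f
B = 12 (B = -6*(-2) = 12)
u(F) = 1728 - F (u(F) = 12³ - F = 1728 - F)
(u(12*(-3)) + 31422) + E(125, 57) = ((1728 - 12*(-3)) + 31422) + (45 + 2*57) = ((1728 - 1*(-36)) + 31422) + (45 + 114) = ((1728 + 36) + 31422) + 159 = (1764 + 31422) + 159 = 33186 + 159 = 33345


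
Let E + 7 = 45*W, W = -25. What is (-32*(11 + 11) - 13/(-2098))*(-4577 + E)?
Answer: 8432073111/2098 ≈ 4.0191e+6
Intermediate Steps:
E = -1132 (E = -7 + 45*(-25) = -7 - 1125 = -1132)
(-32*(11 + 11) - 13/(-2098))*(-4577 + E) = (-32*(11 + 11) - 13/(-2098))*(-4577 - 1132) = (-32*22 - 13*(-1/2098))*(-5709) = (-704 + 13/2098)*(-5709) = -1476979/2098*(-5709) = 8432073111/2098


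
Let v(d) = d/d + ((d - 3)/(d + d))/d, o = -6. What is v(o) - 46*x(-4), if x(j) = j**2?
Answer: -5881/8 ≈ -735.13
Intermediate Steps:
v(d) = 1 + (-3 + d)/(2*d**2) (v(d) = 1 + ((-3 + d)/((2*d)))/d = 1 + ((-3 + d)*(1/(2*d)))/d = 1 + ((-3 + d)/(2*d))/d = 1 + (-3 + d)/(2*d**2))
v(o) - 46*x(-4) = (1/2)*(-3 - 6 + 2*(-6)**2)/(-6)**2 - 46*(-4)**2 = (1/2)*(1/36)*(-3 - 6 + 2*36) - 46*16 = (1/2)*(1/36)*(-3 - 6 + 72) - 736 = (1/2)*(1/36)*63 - 736 = 7/8 - 736 = -5881/8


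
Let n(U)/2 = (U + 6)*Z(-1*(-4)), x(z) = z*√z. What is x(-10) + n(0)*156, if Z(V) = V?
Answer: 7488 - 10*I*√10 ≈ 7488.0 - 31.623*I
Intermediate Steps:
x(z) = z^(3/2)
n(U) = 48 + 8*U (n(U) = 2*((U + 6)*(-1*(-4))) = 2*((6 + U)*4) = 2*(24 + 4*U) = 48 + 8*U)
x(-10) + n(0)*156 = (-10)^(3/2) + (48 + 8*0)*156 = -10*I*√10 + (48 + 0)*156 = -10*I*√10 + 48*156 = -10*I*√10 + 7488 = 7488 - 10*I*√10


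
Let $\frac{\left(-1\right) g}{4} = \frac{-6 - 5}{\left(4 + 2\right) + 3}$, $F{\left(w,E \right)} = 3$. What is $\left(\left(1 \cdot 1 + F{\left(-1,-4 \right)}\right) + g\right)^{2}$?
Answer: $\frac{6400}{81} \approx 79.012$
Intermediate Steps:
$g = \frac{44}{9}$ ($g = - 4 \frac{-6 - 5}{\left(4 + 2\right) + 3} = - 4 \left(- \frac{11}{6 + 3}\right) = - 4 \left(- \frac{11}{9}\right) = - 4 \left(\left(-11\right) \frac{1}{9}\right) = \left(-4\right) \left(- \frac{11}{9}\right) = \frac{44}{9} \approx 4.8889$)
$\left(\left(1 \cdot 1 + F{\left(-1,-4 \right)}\right) + g\right)^{2} = \left(\left(1 \cdot 1 + 3\right) + \frac{44}{9}\right)^{2} = \left(\left(1 + 3\right) + \frac{44}{9}\right)^{2} = \left(4 + \frac{44}{9}\right)^{2} = \left(\frac{80}{9}\right)^{2} = \frac{6400}{81}$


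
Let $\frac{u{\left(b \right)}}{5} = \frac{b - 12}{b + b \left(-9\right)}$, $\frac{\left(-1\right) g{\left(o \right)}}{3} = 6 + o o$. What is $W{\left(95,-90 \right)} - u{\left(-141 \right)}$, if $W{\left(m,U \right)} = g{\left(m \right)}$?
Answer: $- \frac{10186713}{376} \approx -27092.0$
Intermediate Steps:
$g{\left(o \right)} = -18 - 3 o^{2}$ ($g{\left(o \right)} = - 3 \left(6 + o o\right) = - 3 \left(6 + o^{2}\right) = -18 - 3 o^{2}$)
$W{\left(m,U \right)} = -18 - 3 m^{2}$
$u{\left(b \right)} = - \frac{5 \left(-12 + b\right)}{8 b}$ ($u{\left(b \right)} = 5 \frac{b - 12}{b + b \left(-9\right)} = 5 \frac{-12 + b}{b - 9 b} = 5 \frac{-12 + b}{\left(-8\right) b} = 5 \left(-12 + b\right) \left(- \frac{1}{8 b}\right) = 5 \left(- \frac{-12 + b}{8 b}\right) = - \frac{5 \left(-12 + b\right)}{8 b}$)
$W{\left(95,-90 \right)} - u{\left(-141 \right)} = \left(-18 - 3 \cdot 95^{2}\right) - \frac{5 \left(12 - -141\right)}{8 \left(-141\right)} = \left(-18 - 27075\right) - \frac{5}{8} \left(- \frac{1}{141}\right) \left(12 + 141\right) = \left(-18 - 27075\right) - \frac{5}{8} \left(- \frac{1}{141}\right) 153 = -27093 - - \frac{255}{376} = -27093 + \frac{255}{376} = - \frac{10186713}{376}$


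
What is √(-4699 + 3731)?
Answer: 22*I*√2 ≈ 31.113*I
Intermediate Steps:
√(-4699 + 3731) = √(-968) = 22*I*√2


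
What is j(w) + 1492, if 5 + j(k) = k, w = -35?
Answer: 1452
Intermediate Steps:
j(k) = -5 + k
j(w) + 1492 = (-5 - 35) + 1492 = -40 + 1492 = 1452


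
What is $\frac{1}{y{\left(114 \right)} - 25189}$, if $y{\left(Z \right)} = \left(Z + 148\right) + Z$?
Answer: $- \frac{1}{24813} \approx -4.0301 \cdot 10^{-5}$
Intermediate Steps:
$y{\left(Z \right)} = 148 + 2 Z$ ($y{\left(Z \right)} = \left(148 + Z\right) + Z = 148 + 2 Z$)
$\frac{1}{y{\left(114 \right)} - 25189} = \frac{1}{\left(148 + 2 \cdot 114\right) - 25189} = \frac{1}{\left(148 + 228\right) - 25189} = \frac{1}{376 - 25189} = \frac{1}{-24813} = - \frac{1}{24813}$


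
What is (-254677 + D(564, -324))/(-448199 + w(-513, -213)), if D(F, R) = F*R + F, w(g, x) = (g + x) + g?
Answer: 436849/449438 ≈ 0.97199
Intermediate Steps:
w(g, x) = x + 2*g
D(F, R) = F + F*R
(-254677 + D(564, -324))/(-448199 + w(-513, -213)) = (-254677 + 564*(1 - 324))/(-448199 + (-213 + 2*(-513))) = (-254677 + 564*(-323))/(-448199 + (-213 - 1026)) = (-254677 - 182172)/(-448199 - 1239) = -436849/(-449438) = -436849*(-1/449438) = 436849/449438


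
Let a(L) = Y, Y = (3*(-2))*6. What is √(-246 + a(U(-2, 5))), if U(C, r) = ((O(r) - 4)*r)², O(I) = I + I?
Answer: I*√282 ≈ 16.793*I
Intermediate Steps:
O(I) = 2*I
U(C, r) = r²*(-4 + 2*r)² (U(C, r) = ((2*r - 4)*r)² = ((-4 + 2*r)*r)² = (r*(-4 + 2*r))² = r²*(-4 + 2*r)²)
Y = -36 (Y = -6*6 = -36)
a(L) = -36
√(-246 + a(U(-2, 5))) = √(-246 - 36) = √(-282) = I*√282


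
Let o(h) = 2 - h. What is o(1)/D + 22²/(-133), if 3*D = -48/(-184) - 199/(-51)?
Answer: -99755/34181 ≈ -2.9184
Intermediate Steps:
D = 4883/3519 (D = (-48/(-184) - 199/(-51))/3 = (-48*(-1/184) - 199*(-1/51))/3 = (6/23 + 199/51)/3 = (⅓)*(4883/1173) = 4883/3519 ≈ 1.3876)
o(1)/D + 22²/(-133) = (2 - 1*1)/(4883/3519) + 22²/(-133) = (2 - 1)*(3519/4883) + 484*(-1/133) = 1*(3519/4883) - 484/133 = 3519/4883 - 484/133 = -99755/34181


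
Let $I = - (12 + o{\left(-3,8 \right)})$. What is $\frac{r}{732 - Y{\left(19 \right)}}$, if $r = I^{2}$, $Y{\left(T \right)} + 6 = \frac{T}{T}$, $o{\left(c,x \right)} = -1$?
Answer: $\frac{11}{67} \approx 0.16418$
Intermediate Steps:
$Y{\left(T \right)} = -5$ ($Y{\left(T \right)} = -6 + \frac{T}{T} = -6 + 1 = -5$)
$I = -11$ ($I = - (12 - 1) = \left(-1\right) 11 = -11$)
$r = 121$ ($r = \left(-11\right)^{2} = 121$)
$\frac{r}{732 - Y{\left(19 \right)}} = \frac{121}{732 - -5} = \frac{121}{732 + 5} = \frac{121}{737} = 121 \cdot \frac{1}{737} = \frac{11}{67}$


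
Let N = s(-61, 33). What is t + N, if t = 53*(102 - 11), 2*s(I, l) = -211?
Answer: 9435/2 ≈ 4717.5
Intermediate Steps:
s(I, l) = -211/2 (s(I, l) = (½)*(-211) = -211/2)
N = -211/2 ≈ -105.50
t = 4823 (t = 53*91 = 4823)
t + N = 4823 - 211/2 = 9435/2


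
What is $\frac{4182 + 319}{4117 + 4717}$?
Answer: $\frac{643}{1262} \approx 0.50951$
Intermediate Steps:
$\frac{4182 + 319}{4117 + 4717} = \frac{4501}{8834} = 4501 \cdot \frac{1}{8834} = \frac{643}{1262}$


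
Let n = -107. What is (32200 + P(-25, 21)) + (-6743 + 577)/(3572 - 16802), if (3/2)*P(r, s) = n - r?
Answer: 212644463/6615 ≈ 32146.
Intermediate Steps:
P(r, s) = -214/3 - 2*r/3 (P(r, s) = 2*(-107 - r)/3 = -214/3 - 2*r/3)
(32200 + P(-25, 21)) + (-6743 + 577)/(3572 - 16802) = (32200 + (-214/3 - 2/3*(-25))) + (-6743 + 577)/(3572 - 16802) = (32200 + (-214/3 + 50/3)) - 6166/(-13230) = (32200 - 164/3) - 6166*(-1/13230) = 96436/3 + 3083/6615 = 212644463/6615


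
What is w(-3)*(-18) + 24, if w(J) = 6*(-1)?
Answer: 132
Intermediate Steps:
w(J) = -6
w(-3)*(-18) + 24 = -6*(-18) + 24 = 108 + 24 = 132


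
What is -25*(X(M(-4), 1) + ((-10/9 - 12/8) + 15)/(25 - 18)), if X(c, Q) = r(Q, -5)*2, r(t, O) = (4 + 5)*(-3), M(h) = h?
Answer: 164525/126 ≈ 1305.8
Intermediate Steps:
r(t, O) = -27 (r(t, O) = 9*(-3) = -27)
X(c, Q) = -54 (X(c, Q) = -27*2 = -54)
-25*(X(M(-4), 1) + ((-10/9 - 12/8) + 15)/(25 - 18)) = -25*(-54 + ((-10/9 - 12/8) + 15)/(25 - 18)) = -25*(-54 + ((-10*1/9 - 12*1/8) + 15)/7) = -25*(-54 + ((-10/9 - 3/2) + 15)*(1/7)) = -25*(-54 + (-47/18 + 15)*(1/7)) = -25*(-54 + (223/18)*(1/7)) = -25*(-54 + 223/126) = -25*(-6581/126) = 164525/126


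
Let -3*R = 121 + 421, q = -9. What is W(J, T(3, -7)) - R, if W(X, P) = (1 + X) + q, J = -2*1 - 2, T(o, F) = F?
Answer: 506/3 ≈ 168.67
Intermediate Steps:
J = -4 (J = -2 - 2 = -4)
W(X, P) = -8 + X (W(X, P) = (1 + X) - 9 = -8 + X)
R = -542/3 (R = -(121 + 421)/3 = -⅓*542 = -542/3 ≈ -180.67)
W(J, T(3, -7)) - R = (-8 - 4) - 1*(-542/3) = -12 + 542/3 = 506/3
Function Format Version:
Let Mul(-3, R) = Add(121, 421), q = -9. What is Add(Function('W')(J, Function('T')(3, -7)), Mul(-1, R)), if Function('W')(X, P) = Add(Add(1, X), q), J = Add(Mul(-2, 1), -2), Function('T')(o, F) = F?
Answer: Rational(506, 3) ≈ 168.67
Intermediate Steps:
J = -4 (J = Add(-2, -2) = -4)
Function('W')(X, P) = Add(-8, X) (Function('W')(X, P) = Add(Add(1, X), -9) = Add(-8, X))
R = Rational(-542, 3) (R = Mul(Rational(-1, 3), Add(121, 421)) = Mul(Rational(-1, 3), 542) = Rational(-542, 3) ≈ -180.67)
Add(Function('W')(J, Function('T')(3, -7)), Mul(-1, R)) = Add(Add(-8, -4), Mul(-1, Rational(-542, 3))) = Add(-12, Rational(542, 3)) = Rational(506, 3)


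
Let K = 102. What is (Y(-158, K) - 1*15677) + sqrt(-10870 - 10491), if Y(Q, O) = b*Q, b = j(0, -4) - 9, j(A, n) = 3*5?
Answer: -16625 + I*sqrt(21361) ≈ -16625.0 + 146.15*I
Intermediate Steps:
j(A, n) = 15
b = 6 (b = 15 - 9 = 6)
Y(Q, O) = 6*Q
(Y(-158, K) - 1*15677) + sqrt(-10870 - 10491) = (6*(-158) - 1*15677) + sqrt(-10870 - 10491) = (-948 - 15677) + sqrt(-21361) = -16625 + I*sqrt(21361)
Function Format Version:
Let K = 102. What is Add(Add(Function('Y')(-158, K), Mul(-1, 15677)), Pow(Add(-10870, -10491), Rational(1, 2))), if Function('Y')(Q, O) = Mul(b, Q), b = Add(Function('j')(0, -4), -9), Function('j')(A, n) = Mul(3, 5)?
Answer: Add(-16625, Mul(I, Pow(21361, Rational(1, 2)))) ≈ Add(-16625., Mul(146.15, I))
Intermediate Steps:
Function('j')(A, n) = 15
b = 6 (b = Add(15, -9) = 6)
Function('Y')(Q, O) = Mul(6, Q)
Add(Add(Function('Y')(-158, K), Mul(-1, 15677)), Pow(Add(-10870, -10491), Rational(1, 2))) = Add(Add(Mul(6, -158), Mul(-1, 15677)), Pow(Add(-10870, -10491), Rational(1, 2))) = Add(Add(-948, -15677), Pow(-21361, Rational(1, 2))) = Add(-16625, Mul(I, Pow(21361, Rational(1, 2))))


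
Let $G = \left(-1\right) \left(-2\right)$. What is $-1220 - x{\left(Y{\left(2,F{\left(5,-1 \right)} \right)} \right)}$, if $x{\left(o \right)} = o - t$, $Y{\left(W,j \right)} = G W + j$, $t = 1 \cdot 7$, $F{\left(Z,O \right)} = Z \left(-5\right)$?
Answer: $-1192$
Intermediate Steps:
$G = 2$
$F{\left(Z,O \right)} = - 5 Z$
$t = 7$
$Y{\left(W,j \right)} = j + 2 W$ ($Y{\left(W,j \right)} = 2 W + j = j + 2 W$)
$x{\left(o \right)} = -7 + o$ ($x{\left(o \right)} = o - 7 = -7 + o$)
$-1220 - x{\left(Y{\left(2,F{\left(5,-1 \right)} \right)} \right)} = -1220 - \left(-7 + \left(\left(-5\right) 5 + 2 \cdot 2\right)\right) = -1220 - \left(-7 + \left(-25 + 4\right)\right) = -1220 - \left(-7 - 21\right) = -1220 - -28 = -1220 + 28 = -1192$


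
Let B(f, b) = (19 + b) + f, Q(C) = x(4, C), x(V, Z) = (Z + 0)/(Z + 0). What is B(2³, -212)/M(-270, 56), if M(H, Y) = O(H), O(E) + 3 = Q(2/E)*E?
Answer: 185/273 ≈ 0.67766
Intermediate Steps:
x(V, Z) = 1 (x(V, Z) = Z/Z = 1)
Q(C) = 1
O(E) = -3 + E (O(E) = -3 + 1*E = -3 + E)
B(f, b) = 19 + b + f
M(H, Y) = -3 + H
B(2³, -212)/M(-270, 56) = (19 - 212 + 2³)/(-3 - 270) = (19 - 212 + 8)/(-273) = -185*(-1/273) = 185/273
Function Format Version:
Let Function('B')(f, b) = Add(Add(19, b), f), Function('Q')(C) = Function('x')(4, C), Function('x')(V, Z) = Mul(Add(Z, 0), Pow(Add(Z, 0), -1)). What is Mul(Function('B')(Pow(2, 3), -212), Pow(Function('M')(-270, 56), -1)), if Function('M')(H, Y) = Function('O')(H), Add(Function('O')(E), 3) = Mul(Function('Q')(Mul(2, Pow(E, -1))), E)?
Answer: Rational(185, 273) ≈ 0.67766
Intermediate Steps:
Function('x')(V, Z) = 1 (Function('x')(V, Z) = Mul(Z, Pow(Z, -1)) = 1)
Function('Q')(C) = 1
Function('O')(E) = Add(-3, E) (Function('O')(E) = Add(-3, Mul(1, E)) = Add(-3, E))
Function('B')(f, b) = Add(19, b, f)
Function('M')(H, Y) = Add(-3, H)
Mul(Function('B')(Pow(2, 3), -212), Pow(Function('M')(-270, 56), -1)) = Mul(Add(19, -212, Pow(2, 3)), Pow(Add(-3, -270), -1)) = Mul(Add(19, -212, 8), Pow(-273, -1)) = Mul(-185, Rational(-1, 273)) = Rational(185, 273)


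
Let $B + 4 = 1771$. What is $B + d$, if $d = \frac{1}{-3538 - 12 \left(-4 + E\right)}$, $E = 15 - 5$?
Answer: $\frac{6378869}{3610} \approx 1767.0$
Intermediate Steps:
$B = 1767$ ($B = -4 + 1771 = 1767$)
$E = 10$
$d = - \frac{1}{3610}$ ($d = \frac{1}{-3538 - 12 \left(-4 + 10\right)} = \frac{1}{-3538 - 72} = \frac{1}{-3610} = - \frac{1}{3610} \approx -0.00027701$)
$B + d = 1767 - \frac{1}{3610} = \frac{6378869}{3610}$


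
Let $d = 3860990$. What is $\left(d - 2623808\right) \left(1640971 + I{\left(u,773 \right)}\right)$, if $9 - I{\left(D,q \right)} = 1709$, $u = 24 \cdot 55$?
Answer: $2028076574322$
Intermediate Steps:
$u = 1320$
$I{\left(D,q \right)} = -1700$ ($I{\left(D,q \right)} = 9 - 1709 = -1700$)
$\left(d - 2623808\right) \left(1640971 + I{\left(u,773 \right)}\right) = \left(3860990 - 2623808\right) \left(1640971 - 1700\right) = 1237182 \cdot 1639271 = 2028076574322$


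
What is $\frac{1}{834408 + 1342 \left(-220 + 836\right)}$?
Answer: $\frac{1}{1661080} \approx 6.0202 \cdot 10^{-7}$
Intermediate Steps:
$\frac{1}{834408 + 1342 \left(-220 + 836\right)} = \frac{1}{834408 + 1342 \cdot 616} = \frac{1}{834408 + 826672} = \frac{1}{1661080}$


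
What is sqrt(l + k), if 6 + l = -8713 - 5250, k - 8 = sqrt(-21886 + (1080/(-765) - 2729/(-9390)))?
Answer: sqrt(-355750528860900 + 159630*I*sqrt(557721862295610))/159630 ≈ 0.62604 + 118.16*I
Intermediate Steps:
k = 8 + I*sqrt(557721862295610)/159630 (k = 8 + sqrt(-21886 + (1080/(-765) - 2729/(-9390))) = 8 + sqrt(-21886 + (1080*(-1/765) - 2729*(-1/9390))) = 8 + sqrt(-21886 + (-24/17 + 2729/9390)) = 8 + sqrt(-21886 - 178967/159630) = 8 + sqrt(-3493841147/159630) = 8 + I*sqrt(557721862295610)/159630 ≈ 8.0 + 147.94*I)
l = -13969 (l = -6 + (-8713 - 5250) = -6 - 13963 = -13969)
sqrt(l + k) = sqrt(-13969 + (8 + I*sqrt(557721862295610)/159630)) = sqrt(-13961 + I*sqrt(557721862295610)/159630)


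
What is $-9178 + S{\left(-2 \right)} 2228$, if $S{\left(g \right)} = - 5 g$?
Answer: $13102$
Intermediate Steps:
$-9178 + S{\left(-2 \right)} 2228 = -9178 + \left(-5\right) \left(-2\right) 2228 = -9178 + 10 \cdot 2228 = -9178 + 22280 = 13102$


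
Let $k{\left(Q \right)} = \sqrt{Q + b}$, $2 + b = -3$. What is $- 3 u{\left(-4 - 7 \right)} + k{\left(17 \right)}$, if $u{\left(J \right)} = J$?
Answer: $33 + 2 \sqrt{3} \approx 36.464$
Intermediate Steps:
$b = -5$ ($b = -2 - 3 = -5$)
$k{\left(Q \right)} = \sqrt{-5 + Q}$ ($k{\left(Q \right)} = \sqrt{Q - 5} = \sqrt{-5 + Q}$)
$- 3 u{\left(-4 - 7 \right)} + k{\left(17 \right)} = - 3 \left(-4 - 7\right) + \sqrt{-5 + 17} = - 3 \left(-4 - 7\right) + \sqrt{12} = \left(-3\right) \left(-11\right) + 2 \sqrt{3} = 33 + 2 \sqrt{3}$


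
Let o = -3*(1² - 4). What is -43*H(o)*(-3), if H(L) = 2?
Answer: 258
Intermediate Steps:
o = 9 (o = -3*(1 - 4) = -3*(-3) = 9)
-43*H(o)*(-3) = -43*2*(-3) = -86*(-3) = 258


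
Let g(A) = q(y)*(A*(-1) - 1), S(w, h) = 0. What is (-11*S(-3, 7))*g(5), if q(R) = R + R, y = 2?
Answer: 0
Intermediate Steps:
q(R) = 2*R
g(A) = -4 - 4*A (g(A) = (2*2)*(A*(-1) - 1) = 4*(-A - 1) = 4*(-1 - A) = -4 - 4*A)
(-11*S(-3, 7))*g(5) = (-11*0)*(-4 - 4*5) = 0*(-4 - 20) = 0*(-24) = 0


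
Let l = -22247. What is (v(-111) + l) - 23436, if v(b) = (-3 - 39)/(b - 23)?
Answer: -3060740/67 ≈ -45683.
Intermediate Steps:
v(b) = -42/(-23 + b)
(v(-111) + l) - 23436 = (-42/(-23 - 111) - 22247) - 23436 = (-42/(-134) - 22247) - 23436 = (-42*(-1/134) - 22247) - 23436 = (21/67 - 22247) - 23436 = -1490528/67 - 23436 = -3060740/67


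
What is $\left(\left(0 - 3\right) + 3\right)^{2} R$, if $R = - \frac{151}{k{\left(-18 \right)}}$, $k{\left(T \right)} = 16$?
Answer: $0$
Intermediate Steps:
$R = - \frac{151}{16} \approx -9.4375$
$\left(\left(0 - 3\right) + 3\right)^{2} R = \left(\left(0 - 3\right) + 3\right)^{2} \left(- \frac{151}{16}\right) = \left(-3 + 3\right)^{2} \left(- \frac{151}{16}\right) = 0^{2} \left(- \frac{151}{16}\right) = 0 \left(- \frac{151}{16}\right) = 0$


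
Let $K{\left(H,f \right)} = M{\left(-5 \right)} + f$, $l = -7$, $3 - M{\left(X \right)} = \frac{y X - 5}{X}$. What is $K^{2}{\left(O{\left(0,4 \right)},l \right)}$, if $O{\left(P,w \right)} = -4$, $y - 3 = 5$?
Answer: $169$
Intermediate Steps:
$y = 8$ ($y = 3 + 5 = 8$)
$M{\left(X \right)} = 3 - \frac{-5 + 8 X}{X}$ ($M{\left(X \right)} = 3 - \frac{8 X - 5}{X} = 3 - \frac{-5 + 8 X}{X}$)
$K{\left(H,f \right)} = -6 + f$ ($K{\left(H,f \right)} = \left(-5 + \frac{5}{-5}\right) + f = \left(-5 + 5 \left(- \frac{1}{5}\right)\right) + f = \left(-5 - 1\right) + f = -6 + f$)
$K^{2}{\left(O{\left(0,4 \right)},l \right)} = \left(-6 - 7\right)^{2} = \left(-13\right)^{2} = 169$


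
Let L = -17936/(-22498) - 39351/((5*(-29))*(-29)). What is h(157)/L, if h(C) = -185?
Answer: 8750878325/404948959 ≈ 21.610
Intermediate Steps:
L = -404948959/47302045 (L = -17936*(-1/22498) - 39351/((-145*(-29))) = 8968/11249 - 39351/4205 = -404948959/47302045 ≈ -8.5609)
h(157)/L = -185/(-404948959/47302045) = -185*(-47302045/404948959) = 8750878325/404948959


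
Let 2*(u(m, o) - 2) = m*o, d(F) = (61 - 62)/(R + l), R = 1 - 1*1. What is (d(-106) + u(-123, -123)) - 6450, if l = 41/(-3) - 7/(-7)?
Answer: 21215/19 ≈ 1116.6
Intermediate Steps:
R = 0 (R = 1 - 1 = 0)
l = -38/3 (l = 41*(-⅓) - 7*(-⅐) = -41/3 + 1 = -38/3 ≈ -12.667)
d(F) = 3/38 (d(F) = (61 - 62)/(0 - 38/3) = -1/(-38/3) = -1*(-3/38) = 3/38)
u(m, o) = 2 + m*o/2 (u(m, o) = 2 + (m*o)/2 = 2 + m*o/2)
(d(-106) + u(-123, -123)) - 6450 = (3/38 + (2 + (½)*(-123)*(-123))) - 6450 = (3/38 + (2 + 15129/2)) - 6450 = (3/38 + 15133/2) - 6450 = 143765/19 - 6450 = 21215/19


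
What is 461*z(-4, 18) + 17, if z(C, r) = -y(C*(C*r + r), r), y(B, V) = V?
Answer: -8281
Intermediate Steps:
z(C, r) = -r
461*z(-4, 18) + 17 = 461*(-1*18) + 17 = 461*(-18) + 17 = -8298 + 17 = -8281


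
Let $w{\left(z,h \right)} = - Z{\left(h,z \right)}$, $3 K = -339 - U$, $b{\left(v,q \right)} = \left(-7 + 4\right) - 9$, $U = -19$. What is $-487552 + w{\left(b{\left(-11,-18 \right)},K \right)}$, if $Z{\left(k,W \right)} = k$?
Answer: $- \frac{1462336}{3} \approx -4.8745 \cdot 10^{5}$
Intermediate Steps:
$b{\left(v,q \right)} = -12$ ($b{\left(v,q \right)} = -3 - 9 = -12$)
$K = - \frac{320}{3}$ ($K = \frac{-339 - -19}{3} = \frac{-339 + 19}{3} = \frac{1}{3} \left(-320\right) = - \frac{320}{3} \approx -106.67$)
$w{\left(z,h \right)} = - h$
$-487552 + w{\left(b{\left(-11,-18 \right)},K \right)} = -487552 - - \frac{320}{3} = -487552 + \frac{320}{3} = - \frac{1462336}{3}$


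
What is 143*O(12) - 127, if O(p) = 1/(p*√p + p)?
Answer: -1537/12 + 13*√3/6 ≈ -124.33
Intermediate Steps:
O(p) = 1/(p + p^(3/2)) (O(p) = 1/(p^(3/2) + p) = 1/(p + p^(3/2)))
143*O(12) - 127 = 143/(12 + 12^(3/2)) - 127 = 143/(12 + 24*√3) - 127 = -127 + 143/(12 + 24*√3)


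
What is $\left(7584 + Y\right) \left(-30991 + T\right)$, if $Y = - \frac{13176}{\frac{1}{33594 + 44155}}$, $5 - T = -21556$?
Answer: $9660216853200$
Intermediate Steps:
$T = 21561$ ($T = 5 - -21556 = 5 + 21556 = 21561$)
$Y = -1024420824$ ($Y = - \frac{13176}{\frac{1}{77749}} = - 13176 \frac{1}{\frac{1}{77749}} = \left(-13176\right) 77749 = -1024420824$)
$\left(7584 + Y\right) \left(-30991 + T\right) = \left(7584 - 1024420824\right) \left(-30991 + 21561\right) = \left(-1024413240\right) \left(-9430\right) = 9660216853200$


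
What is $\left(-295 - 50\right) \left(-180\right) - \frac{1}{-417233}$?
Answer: $\frac{25910169301}{417233} \approx 62100.0$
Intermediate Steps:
$\left(-295 - 50\right) \left(-180\right) - \frac{1}{-417233} = \left(-345\right) \left(-180\right) - - \frac{1}{417233} = 62100 + \frac{1}{417233} = \frac{25910169301}{417233}$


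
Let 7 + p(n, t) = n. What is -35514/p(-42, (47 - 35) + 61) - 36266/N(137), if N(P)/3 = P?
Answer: 12819220/20139 ≈ 636.54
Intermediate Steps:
N(P) = 3*P
p(n, t) = -7 + n
-35514/p(-42, (47 - 35) + 61) - 36266/N(137) = -35514/(-7 - 42) - 36266/(3*137) = -35514/(-49) - 36266/411 = -35514*(-1/49) - 36266*1/411 = 35514/49 - 36266/411 = 12819220/20139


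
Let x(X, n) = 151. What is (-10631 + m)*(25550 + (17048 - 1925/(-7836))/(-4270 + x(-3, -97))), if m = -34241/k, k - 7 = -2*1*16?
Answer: -10605936800978861/44828450 ≈ -2.3659e+8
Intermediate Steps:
k = -25 (k = 7 - 2*1*16 = 7 - 2*16 = 7 - 32 = -25)
m = 34241/25 (m = -34241/(-25) = -34241*(-1/25) = 34241/25 ≈ 1369.6)
(-10631 + m)*(25550 + (17048 - 1925/(-7836))/(-4270 + x(-3, -97))) = (-10631 + 34241/25)*(25550 + (17048 - 1925/(-7836))/(-4270 + 151)) = -231534*(25550 + (17048 - 1925*(-1/7836))/(-4119))/25 = -231534*(25550 + (17048 + 1925/7836)*(-1/4119))/25 = -231534*(25550 + (133590053/7836)*(-1/4119))/25 = -231534*(25550 - 133590053/32276484)/25 = -231534/25*824530576147/32276484 = -10605936800978861/44828450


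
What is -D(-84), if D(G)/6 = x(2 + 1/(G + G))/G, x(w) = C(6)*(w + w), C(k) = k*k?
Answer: 1005/98 ≈ 10.255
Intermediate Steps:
C(k) = k**2
x(w) = 72*w (x(w) = 6**2*(w + w) = 36*(2*w) = 72*w)
D(G) = 6*(144 + 36/G)/G (D(G) = 6*((72*(2 + 1/(G + G)))/G) = 6*((72*(2 + 1/(2*G)))/G) = 6*((144 + 36/G)/G) = 6*(144 + 36/G)/G)
-D(-84) = -216*(1 + 4*(-84))/(-84)**2 = -216*(1 - 336)/7056 = -216*(-335)/7056 = -1*(-1005/98) = 1005/98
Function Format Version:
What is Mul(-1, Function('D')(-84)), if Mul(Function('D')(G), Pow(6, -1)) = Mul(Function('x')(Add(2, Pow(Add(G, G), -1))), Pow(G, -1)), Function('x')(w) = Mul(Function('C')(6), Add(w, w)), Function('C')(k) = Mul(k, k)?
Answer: Rational(1005, 98) ≈ 10.255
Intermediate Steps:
Function('C')(k) = Pow(k, 2)
Function('x')(w) = Mul(72, w) (Function('x')(w) = Mul(Pow(6, 2), Add(w, w)) = Mul(36, Mul(2, w)) = Mul(72, w))
Function('D')(G) = Mul(6, Pow(G, -1), Add(144, Mul(36, Pow(G, -1)))) (Function('D')(G) = Mul(6, Mul(Mul(72, Add(2, Pow(Add(G, G), -1))), Pow(G, -1))) = Mul(6, Mul(Mul(72, Add(2, Pow(Mul(2, G), -1))), Pow(G, -1))) = Mul(6, Mul(Mul(72, Add(2, Mul(Rational(1, 2), Pow(G, -1)))), Pow(G, -1))) = Mul(6, Mul(Add(144, Mul(36, Pow(G, -1))), Pow(G, -1))) = Mul(6, Mul(Pow(G, -1), Add(144, Mul(36, Pow(G, -1))))) = Mul(6, Pow(G, -1), Add(144, Mul(36, Pow(G, -1)))))
Mul(-1, Function('D')(-84)) = Mul(-1, Mul(216, Pow(-84, -2), Add(1, Mul(4, -84)))) = Mul(-1, Mul(216, Rational(1, 7056), Add(1, -336))) = Mul(-1, Mul(216, Rational(1, 7056), -335)) = Mul(-1, Rational(-1005, 98)) = Rational(1005, 98)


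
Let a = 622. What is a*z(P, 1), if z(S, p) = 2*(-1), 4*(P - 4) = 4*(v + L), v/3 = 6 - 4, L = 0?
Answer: -1244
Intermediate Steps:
v = 6 (v = 3*(6 - 4) = 3*2 = 6)
P = 10 (P = 4 + (4*(6 + 0))/4 = 4 + (4*6)/4 = 4 + (¼)*24 = 4 + 6 = 10)
z(S, p) = -2
a*z(P, 1) = 622*(-2) = -1244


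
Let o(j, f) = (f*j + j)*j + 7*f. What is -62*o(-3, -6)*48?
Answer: 258912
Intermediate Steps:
o(j, f) = 7*f + j*(j + f*j) (o(j, f) = (j + f*j)*j + 7*f = j*(j + f*j) + 7*f = 7*f + j*(j + f*j))
-62*o(-3, -6)*48 = -62*((-3)**2 + 7*(-6) - 6*(-3)**2)*48 = -62*(9 - 42 - 6*9)*48 = -62*(9 - 42 - 54)*48 = -62*(-87)*48 = 5394*48 = 258912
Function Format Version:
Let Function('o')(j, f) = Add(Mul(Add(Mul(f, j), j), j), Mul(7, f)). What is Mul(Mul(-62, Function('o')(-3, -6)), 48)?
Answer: 258912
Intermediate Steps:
Function('o')(j, f) = Add(Mul(7, f), Mul(j, Add(j, Mul(f, j)))) (Function('o')(j, f) = Add(Mul(Add(j, Mul(f, j)), j), Mul(7, f)) = Add(Mul(j, Add(j, Mul(f, j))), Mul(7, f)) = Add(Mul(7, f), Mul(j, Add(j, Mul(f, j)))))
Mul(Mul(-62, Function('o')(-3, -6)), 48) = Mul(Mul(-62, Add(Pow(-3, 2), Mul(7, -6), Mul(-6, Pow(-3, 2)))), 48) = Mul(Mul(-62, Add(9, -42, Mul(-6, 9))), 48) = Mul(Mul(-62, Add(9, -42, -54)), 48) = Mul(Mul(-62, -87), 48) = Mul(5394, 48) = 258912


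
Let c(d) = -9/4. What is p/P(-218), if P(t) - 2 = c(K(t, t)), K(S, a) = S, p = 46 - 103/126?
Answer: -11386/63 ≈ -180.73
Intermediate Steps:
p = 5693/126 (p = 46 + (1/126)*(-103) = 46 - 103/126 = 5693/126 ≈ 45.183)
c(d) = -9/4 (c(d) = -9*1/4 = -9/4)
P(t) = -1/4 (P(t) = 2 - 9/4 = -1/4)
p/P(-218) = 5693/(126*(-1/4)) = (5693/126)*(-4) = -11386/63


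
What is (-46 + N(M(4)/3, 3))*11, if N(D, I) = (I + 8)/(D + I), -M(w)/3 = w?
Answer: -627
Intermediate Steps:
M(w) = -3*w
N(D, I) = (8 + I)/(D + I)
(-46 + N(M(4)/3, 3))*11 = (-46 + (8 + 3)/(-3*4/3 + 3))*11 = (-46 + 11/(-12*⅓ + 3))*11 = (-46 + 11/(-4 + 3))*11 = (-46 + 11/(-1))*11 = (-46 - 1*11)*11 = (-46 - 11)*11 = -57*11 = -627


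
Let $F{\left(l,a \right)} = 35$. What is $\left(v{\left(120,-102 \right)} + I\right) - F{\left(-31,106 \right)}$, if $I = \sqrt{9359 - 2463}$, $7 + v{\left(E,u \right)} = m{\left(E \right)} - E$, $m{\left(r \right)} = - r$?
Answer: $-282 + 4 \sqrt{431} \approx -198.96$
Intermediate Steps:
$v{\left(E,u \right)} = -7 - 2 E$
$I = 4 \sqrt{431}$ ($I = \sqrt{6896} = 4 \sqrt{431} \approx 83.042$)
$\left(v{\left(120,-102 \right)} + I\right) - F{\left(-31,106 \right)} = \left(\left(-7 - 240\right) + 4 \sqrt{431}\right) - 35 = \left(-247 + 4 \sqrt{431}\right) - 35 = -282 + 4 \sqrt{431}$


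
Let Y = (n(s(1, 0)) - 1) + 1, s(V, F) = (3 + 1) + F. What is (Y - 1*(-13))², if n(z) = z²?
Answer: 841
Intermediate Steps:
s(V, F) = 4 + F
Y = 16 (Y = ((4 + 0)² - 1) + 1 = (4² - 1) + 1 = (16 - 1) + 1 = 15 + 1 = 16)
(Y - 1*(-13))² = (16 - 1*(-13))² = (16 + 13)² = 29² = 841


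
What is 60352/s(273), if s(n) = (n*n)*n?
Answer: 60352/20346417 ≈ 0.0029662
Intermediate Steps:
s(n) = n³ (s(n) = n²*n = n³)
60352/s(273) = 60352/(273³) = 60352/20346417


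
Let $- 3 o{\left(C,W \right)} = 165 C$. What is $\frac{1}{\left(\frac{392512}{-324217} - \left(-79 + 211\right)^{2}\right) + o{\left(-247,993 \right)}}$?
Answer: $- \frac{324217}{1245061575} \approx -0.0002604$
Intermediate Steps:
$o{\left(C,W \right)} = - 55 C$ ($o{\left(C,W \right)} = - \frac{165 C}{3} = - 55 C$)
$\frac{1}{\left(\frac{392512}{-324217} - \left(-79 + 211\right)^{2}\right) + o{\left(-247,993 \right)}} = \frac{1}{\left(\frac{392512}{-324217} - \left(-79 + 211\right)^{2}\right) - -13585} = \frac{1}{\left(392512 \left(- \frac{1}{324217}\right) - 132^{2}\right) + 13585} = \frac{1}{\left(- \frac{392512}{324217} - 17424\right) + 13585} = \frac{1}{- \frac{5649549520}{324217} + 13585} = \frac{1}{- \frac{1245061575}{324217}} = - \frac{324217}{1245061575}$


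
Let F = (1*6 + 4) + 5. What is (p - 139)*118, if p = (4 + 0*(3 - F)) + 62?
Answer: -8614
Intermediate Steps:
F = 15 (F = (6 + 4) + 5 = 10 + 5 = 15)
p = 66 (p = (4 + 0*(3 - 1*15)) + 62 = (4 + 0*(3 - 15)) + 62 = (4 + 0*(-12)) + 62 = (4 + 0) + 62 = 4 + 62 = 66)
(p - 139)*118 = (66 - 139)*118 = -73*118 = -8614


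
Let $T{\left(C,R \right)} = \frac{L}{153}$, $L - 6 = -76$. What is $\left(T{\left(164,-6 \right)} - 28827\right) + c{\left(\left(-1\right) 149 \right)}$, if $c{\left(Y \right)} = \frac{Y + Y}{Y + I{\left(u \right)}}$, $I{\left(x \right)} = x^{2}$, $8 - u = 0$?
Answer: $- \frac{22050323}{765} \approx -28824.0$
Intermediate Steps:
$L = -70$ ($L = 6 - 76 = -70$)
$u = 8$ ($u = 8 - 0 = 8 + 0 = 8$)
$T{\left(C,R \right)} = - \frac{70}{153}$
$c{\left(Y \right)} = \frac{2 Y}{64 + Y}$ ($c{\left(Y \right)} = \frac{Y + Y}{Y + 8^{2}} = \frac{2 Y}{Y + 64} = \frac{2 Y}{64 + Y}$)
$\left(T{\left(164,-6 \right)} - 28827\right) + c{\left(\left(-1\right) 149 \right)} = \left(- \frac{70}{153} - 28827\right) + \frac{2 \left(\left(-1\right) 149\right)}{64 - 149} = - \frac{4410601}{153} + 2 \left(-149\right) \frac{1}{64 - 149} = - \frac{4410601}{153} + 2 \left(-149\right) \frac{1}{-85} = - \frac{4410601}{153} + 2 \left(-149\right) \left(- \frac{1}{85}\right) = - \frac{4410601}{153} + \frac{298}{85} = - \frac{22050323}{765}$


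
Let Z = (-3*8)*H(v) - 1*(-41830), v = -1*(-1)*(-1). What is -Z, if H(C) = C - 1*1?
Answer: -41878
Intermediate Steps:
v = -1 (v = 1*(-1) = -1)
H(C) = -1 + C (H(C) = C - 1 = -1 + C)
Z = 41878 (Z = (-3*8)*(-1 - 1) - 1*(-41830) = -24*(-2) + 41830 = 48 + 41830 = 41878)
-Z = -1*41878 = -41878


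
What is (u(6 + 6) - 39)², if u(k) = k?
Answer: 729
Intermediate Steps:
(u(6 + 6) - 39)² = ((6 + 6) - 39)² = (12 - 39)² = (-27)² = 729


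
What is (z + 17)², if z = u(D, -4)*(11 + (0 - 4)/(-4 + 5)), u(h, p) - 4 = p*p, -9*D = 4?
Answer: 24649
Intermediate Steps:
D = -4/9 (D = -⅑*4 = -4/9 ≈ -0.44444)
u(h, p) = 4 + p² (u(h, p) = 4 + p*p = 4 + p²)
z = 140 (z = (4 + (-4)²)*(11 + (0 - 4)/(-4 + 5)) = (4 + 16)*(11 - 4/1) = 20*(11 - 4*1) = 20*(11 - 4) = 20*7 = 140)
(z + 17)² = (140 + 17)² = 157² = 24649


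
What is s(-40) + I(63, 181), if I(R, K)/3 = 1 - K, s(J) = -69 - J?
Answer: -569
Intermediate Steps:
I(R, K) = 3 - 3*K (I(R, K) = 3*(1 - K) = 3 - 3*K)
s(-40) + I(63, 181) = (-69 - 1*(-40)) + (3 - 3*181) = (-69 + 40) + (3 - 543) = -29 - 540 = -569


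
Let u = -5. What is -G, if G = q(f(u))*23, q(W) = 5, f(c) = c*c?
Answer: -115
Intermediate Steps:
f(c) = c²
G = 115 (G = 5*23 = 115)
-G = -1*115 = -115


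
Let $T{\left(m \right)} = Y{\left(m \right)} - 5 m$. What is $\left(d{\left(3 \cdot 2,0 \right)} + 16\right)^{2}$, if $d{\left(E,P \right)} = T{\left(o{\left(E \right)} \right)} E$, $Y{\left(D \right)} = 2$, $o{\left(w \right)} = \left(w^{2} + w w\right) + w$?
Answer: $5345344$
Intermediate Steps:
$o{\left(w \right)} = w + 2 w^{2}$ ($o{\left(w \right)} = \left(w^{2} + w^{2}\right) + w = 2 w^{2} + w = w + 2 w^{2}$)
$T{\left(m \right)} = 2 - 5 m$
$d{\left(E,P \right)} = E \left(2 - 5 E \left(1 + 2 E\right)\right)$ ($d{\left(E,P \right)} = \left(2 - 5 E \left(1 + 2 E\right)\right) E = E \left(2 - 5 E \left(1 + 2 E\right)\right)$)
$\left(d{\left(3 \cdot 2,0 \right)} + 16\right)^{2} = \left(3 \cdot 2 \left(2 - 10 \left(3 \cdot 2\right)^{2} - 5 \cdot 3 \cdot 2\right) + 16\right)^{2} = \left(6 \left(2 - 10 \cdot 6^{2} - 30\right) + 16\right)^{2} = \left(6 \left(2 - 360 - 30\right) + 16\right)^{2} = \left(6 \left(-388\right) + 16\right)^{2} = \left(-2328 + 16\right)^{2} = \left(-2312\right)^{2} = 5345344$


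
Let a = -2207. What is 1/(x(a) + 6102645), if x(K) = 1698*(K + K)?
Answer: -1/1392327 ≈ -7.1822e-7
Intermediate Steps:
x(K) = 3396*K (x(K) = 1698*(2*K) = 3396*K)
1/(x(a) + 6102645) = 1/(3396*(-2207) + 6102645) = 1/(-7494972 + 6102645) = 1/(-1392327) = -1/1392327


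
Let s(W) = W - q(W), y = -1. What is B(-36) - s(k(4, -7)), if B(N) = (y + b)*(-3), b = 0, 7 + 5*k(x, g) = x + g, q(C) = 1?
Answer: 6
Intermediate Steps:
k(x, g) = -7/5 + g/5 + x/5 (k(x, g) = -7/5 + (x + g)/5 = -7/5 + (g + x)/5 = -7/5 + (g/5 + x/5) = -7/5 + g/5 + x/5)
s(W) = -1 + W (s(W) = W - 1*1 = W - 1 = -1 + W)
B(N) = 3 (B(N) = (-1 + 0)*(-3) = -1*(-3) = 3)
B(-36) - s(k(4, -7)) = 3 - (-1 + (-7/5 + (1/5)*(-7) + (1/5)*4)) = 3 - (-1 + (-7/5 - 7/5 + 4/5)) = 3 - (-1 - 2) = 3 - 1*(-3) = 3 + 3 = 6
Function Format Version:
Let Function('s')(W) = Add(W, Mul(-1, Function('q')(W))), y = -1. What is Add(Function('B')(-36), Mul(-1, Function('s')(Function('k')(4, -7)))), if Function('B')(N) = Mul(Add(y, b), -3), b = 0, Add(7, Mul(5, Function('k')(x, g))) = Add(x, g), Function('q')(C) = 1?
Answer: 6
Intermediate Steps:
Function('k')(x, g) = Add(Rational(-7, 5), Mul(Rational(1, 5), g), Mul(Rational(1, 5), x)) (Function('k')(x, g) = Add(Rational(-7, 5), Mul(Rational(1, 5), Add(x, g))) = Add(Rational(-7, 5), Mul(Rational(1, 5), Add(g, x))) = Add(Rational(-7, 5), Add(Mul(Rational(1, 5), g), Mul(Rational(1, 5), x))) = Add(Rational(-7, 5), Mul(Rational(1, 5), g), Mul(Rational(1, 5), x)))
Function('s')(W) = Add(-1, W) (Function('s')(W) = Add(W, Mul(-1, 1)) = Add(W, -1) = Add(-1, W))
Function('B')(N) = 3 (Function('B')(N) = Mul(Add(-1, 0), -3) = Mul(-1, -3) = 3)
Add(Function('B')(-36), Mul(-1, Function('s')(Function('k')(4, -7)))) = Add(3, Mul(-1, Add(-1, Add(Rational(-7, 5), Mul(Rational(1, 5), -7), Mul(Rational(1, 5), 4))))) = Add(3, Mul(-1, Add(-1, Add(Rational(-7, 5), Rational(-7, 5), Rational(4, 5))))) = Add(3, Mul(-1, Add(-1, -2))) = Add(3, Mul(-1, -3)) = Add(3, 3) = 6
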